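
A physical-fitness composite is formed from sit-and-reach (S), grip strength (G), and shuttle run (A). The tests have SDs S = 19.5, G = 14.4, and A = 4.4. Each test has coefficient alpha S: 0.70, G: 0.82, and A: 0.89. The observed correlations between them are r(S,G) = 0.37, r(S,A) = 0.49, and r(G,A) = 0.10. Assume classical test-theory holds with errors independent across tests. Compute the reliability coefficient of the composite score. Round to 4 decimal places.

Var(S+G+A) = 19.5² + 14.4² + 4.4² + 2·[19.5·14.4·0.37 + 19.5·4.4·0.49 + 14.4·4.4·0.10] = 606.97 + 304.548 = 911.518.
Because errors are independent across components, Cov(Tᵢ,Tⱼ) = Cov(Xᵢ,Xⱼ); the off-diagonal part of the true-score variance is the same as above.
True-score variance = [19.5²·0.70 + 14.4²·0.82 + 4.4²·0.89] + 304.548 = 453.441 + 304.548 = 757.989.
Reliability = 757.989 / 911.518 = 0.8316.

0.8316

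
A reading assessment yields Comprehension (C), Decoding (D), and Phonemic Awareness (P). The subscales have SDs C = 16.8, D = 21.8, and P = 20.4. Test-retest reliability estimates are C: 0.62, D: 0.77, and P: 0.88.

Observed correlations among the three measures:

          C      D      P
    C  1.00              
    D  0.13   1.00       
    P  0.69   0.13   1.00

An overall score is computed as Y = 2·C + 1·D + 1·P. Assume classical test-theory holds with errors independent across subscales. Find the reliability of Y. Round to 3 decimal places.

0.820

Var(Y) = 2²·16.8² + 21.8² + 20.4² + 2·[2·16.8·21.8·0.13 + 2·16.8·20.4·0.69 + 21.8·20.4·0.13] = 2020.36 + 1251.98 = 3272.34.
Under uncorrelated errors the observed covariances equal the true-score covariances, so only the own-variance terms attenuate.
True-score variance = [2²·16.8²·0.62 + 21.8²·0.77 + 20.4²·0.88] + 1251.98 = 1432.11 + 1251.98 = 2684.09.
Reliability = 2684.09 / 3272.34 = 0.820.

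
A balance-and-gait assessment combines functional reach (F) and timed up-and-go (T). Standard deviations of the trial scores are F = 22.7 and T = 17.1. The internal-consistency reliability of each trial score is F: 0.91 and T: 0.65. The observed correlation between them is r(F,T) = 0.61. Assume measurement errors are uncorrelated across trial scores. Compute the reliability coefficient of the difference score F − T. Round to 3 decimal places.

Var(F−T) = 22.7² + 17.1² − 2·22.7·17.1·0.61 = 807.7 − 473.567 = 334.133.
Under uncorrelated errors the observed covariances equal the true-score covariances, so only the own-variance terms attenuate.
True-score variance = [22.7²·0.91 + 17.1²·0.65] − 473.567 = 658.98 − 473.567 = 185.413.
Reliability = 185.413 / 334.133 = 0.555.

0.555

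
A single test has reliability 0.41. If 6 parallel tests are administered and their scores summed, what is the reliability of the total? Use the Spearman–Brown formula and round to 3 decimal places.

ρ_k = kρ / (1 + (k−1)ρ) = 6·0.41 / (1 + 5·0.41) = 2.460 / 3.050 = 0.807.

0.807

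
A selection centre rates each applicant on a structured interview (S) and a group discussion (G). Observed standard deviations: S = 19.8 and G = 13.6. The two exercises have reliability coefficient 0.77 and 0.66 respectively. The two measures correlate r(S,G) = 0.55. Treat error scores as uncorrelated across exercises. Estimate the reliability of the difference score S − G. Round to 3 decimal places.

0.455

Var(S−G) = 19.8² + 13.6² − 2·19.8·13.6·0.55 = 577 − 296.208 = 280.792.
Because errors are independent across components, Cov(Tᵢ,Tⱼ) = Cov(Xᵢ,Xⱼ); the off-diagonal part of the true-score variance is the same as above.
True-score variance = [19.8²·0.77 + 13.6²·0.66] − 296.208 = 423.944 − 296.208 = 127.736.
Reliability = 127.736 / 280.792 = 0.455.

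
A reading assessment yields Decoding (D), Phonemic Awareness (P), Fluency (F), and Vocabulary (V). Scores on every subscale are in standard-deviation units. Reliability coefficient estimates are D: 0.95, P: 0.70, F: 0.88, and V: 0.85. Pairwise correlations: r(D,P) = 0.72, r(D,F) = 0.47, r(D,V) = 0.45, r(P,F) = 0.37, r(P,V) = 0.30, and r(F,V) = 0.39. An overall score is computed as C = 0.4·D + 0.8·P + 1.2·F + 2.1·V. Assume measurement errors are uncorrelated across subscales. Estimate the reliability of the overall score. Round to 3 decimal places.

0.914

Var(C) = 0.4² + 0.8² + 1.2² + 2.1² + 2·[0.32·0.72 + 0.48·0.47 + 0.84·0.45 + 0.96·0.37 + 1.68·0.30 + 2.52·0.39] = 6.65 + 5.352 = 12.002.
Because errors are independent across components, Cov(Tᵢ,Tⱼ) = Cov(Xᵢ,Xⱼ); the off-diagonal part of the true-score variance is the same as above.
True-score variance = [0.4²·0.95 + 0.8²·0.70 + 1.2²·0.88 + 2.1²·0.85] + 5.352 = 5.6157 + 5.352 = 10.9677.
Reliability = 10.9677 / 12.002 = 0.914.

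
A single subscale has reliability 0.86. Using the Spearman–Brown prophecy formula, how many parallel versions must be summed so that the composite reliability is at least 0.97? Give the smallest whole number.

k ≥ ρ*(1−ρ₁)/(ρ₁(1−ρ*)) = 0.97·0.14 / (0.86·0.03) = 5.264.
Smallest integer k = 6.

6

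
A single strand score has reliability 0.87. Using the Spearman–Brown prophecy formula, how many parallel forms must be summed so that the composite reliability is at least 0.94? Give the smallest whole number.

3

k ≥ ρ*(1−ρ₁)/(ρ₁(1−ρ*)) = 0.94·0.13 / (0.87·0.06) = 2.341.
Smallest integer k = 3.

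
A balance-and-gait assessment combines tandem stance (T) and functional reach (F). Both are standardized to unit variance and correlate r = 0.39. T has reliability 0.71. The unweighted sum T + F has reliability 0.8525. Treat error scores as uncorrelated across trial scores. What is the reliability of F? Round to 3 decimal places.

0.880

Var(T+F) = 2 + 2·0.39 = 2.780.
True-score variance = ρ_T + ρ_F + 2·0.39, so 0.8525 = (0.71 + ρ_F + 0.78) / 2.780.
ρ_F = 0.8525·2.780 − 0.71 − 0.78 = 0.880.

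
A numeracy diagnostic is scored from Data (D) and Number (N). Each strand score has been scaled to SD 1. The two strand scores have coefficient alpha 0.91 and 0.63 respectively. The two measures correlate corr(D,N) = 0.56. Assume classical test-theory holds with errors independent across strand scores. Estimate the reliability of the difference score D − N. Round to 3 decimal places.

0.477

Var(D−N) = 1 + 1 − 2·0.56 = 2 − 1.12 = 0.88.
Under uncorrelated errors the observed covariances equal the true-score covariances, so only the own-variance terms attenuate.
True-score variance = [0.91 + 0.63] − 1.12 = 1.54 − 1.12 = 0.42.
Reliability = 0.42 / 0.88 = 0.477.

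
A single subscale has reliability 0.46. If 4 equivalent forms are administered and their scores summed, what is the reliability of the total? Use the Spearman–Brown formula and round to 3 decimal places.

0.773

ρ_k = kρ / (1 + (k−1)ρ) = 4·0.46 / (1 + 3·0.46) = 1.840 / 2.380 = 0.773.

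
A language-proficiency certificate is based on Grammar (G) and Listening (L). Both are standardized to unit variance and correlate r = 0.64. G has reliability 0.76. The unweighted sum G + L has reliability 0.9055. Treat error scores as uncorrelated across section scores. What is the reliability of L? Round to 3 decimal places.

Var(G+L) = 2 + 2·0.64 = 3.280.
True-score variance = ρ_G + ρ_L + 2·0.64, so 0.9055 = (0.76 + ρ_L + 1.28) / 3.280.
ρ_L = 0.9055·3.280 − 0.76 − 1.28 = 0.930.

0.930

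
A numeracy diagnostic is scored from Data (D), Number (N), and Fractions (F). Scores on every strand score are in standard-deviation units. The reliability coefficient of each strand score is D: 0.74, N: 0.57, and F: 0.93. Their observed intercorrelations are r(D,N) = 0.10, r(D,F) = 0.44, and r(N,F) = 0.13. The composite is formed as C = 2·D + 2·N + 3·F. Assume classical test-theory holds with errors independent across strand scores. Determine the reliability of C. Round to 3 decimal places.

0.862

Var(C) = 2² + 2² + 3² + 2·[4·0.10 + 6·0.44 + 6·0.13] = 17 + 7.64 = 24.64.
Under uncorrelated errors the observed covariances equal the true-score covariances, so only the own-variance terms attenuate.
True-score variance = [2²·0.74 + 2²·0.57 + 3²·0.93] + 7.64 = 13.61 + 7.64 = 21.25.
Reliability = 21.25 / 24.64 = 0.862.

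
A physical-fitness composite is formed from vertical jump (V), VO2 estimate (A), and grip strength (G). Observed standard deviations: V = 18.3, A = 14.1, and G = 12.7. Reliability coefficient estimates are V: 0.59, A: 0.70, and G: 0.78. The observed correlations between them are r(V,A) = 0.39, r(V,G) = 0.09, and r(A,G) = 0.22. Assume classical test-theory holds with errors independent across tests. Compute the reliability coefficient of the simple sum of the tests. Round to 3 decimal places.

Var(V+A+G) = 18.3² + 14.1² + 12.7² + 2·[18.3·14.1·0.39 + 18.3·12.7·0.09 + 14.1·12.7·0.22] = 694.99 + 321.888 = 1016.88.
Because errors are independent across components, Cov(Tᵢ,Tⱼ) = Cov(Xᵢ,Xⱼ); the off-diagonal part of the true-score variance is the same as above.
True-score variance = [18.3²·0.59 + 14.1²·0.70 + 12.7²·0.78] + 321.888 = 462.558 + 321.888 = 784.446.
Reliability = 784.446 / 1016.88 = 0.771.

0.771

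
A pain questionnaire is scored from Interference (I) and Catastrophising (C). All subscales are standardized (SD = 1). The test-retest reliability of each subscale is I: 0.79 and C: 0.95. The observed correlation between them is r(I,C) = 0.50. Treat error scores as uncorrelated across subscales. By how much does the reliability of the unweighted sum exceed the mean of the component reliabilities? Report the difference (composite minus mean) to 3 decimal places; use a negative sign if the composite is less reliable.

0.043

Var(sum) = 2 + 1 = 3; true-score variance = 1.74 + 1 = 2.74; composite reliability = 0.9133.
Mean component reliability = 0.8700.
Difference = 0.9133 − 0.8700 = 0.043.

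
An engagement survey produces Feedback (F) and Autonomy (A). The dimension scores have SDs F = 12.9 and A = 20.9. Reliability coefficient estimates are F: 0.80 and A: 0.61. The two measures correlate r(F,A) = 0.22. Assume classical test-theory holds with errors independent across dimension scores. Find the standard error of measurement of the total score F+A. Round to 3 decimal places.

Var(total) = 603.22 + 118.628 = 721.848.
True-score variance = 399.582 + 118.628 = 518.211, so reliability = 0.7179.
Error variance = 721.848 − 518.211 = 203.638; SEM = √203.638 = 14.270.

14.270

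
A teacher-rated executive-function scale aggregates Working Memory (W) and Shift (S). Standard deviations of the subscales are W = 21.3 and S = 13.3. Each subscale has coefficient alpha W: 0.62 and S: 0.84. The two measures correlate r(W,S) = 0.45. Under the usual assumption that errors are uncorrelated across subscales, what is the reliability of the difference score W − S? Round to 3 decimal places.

Var(W−S) = 21.3² + 13.3² − 2·21.3·13.3·0.45 = 630.58 − 254.961 = 375.619.
Under uncorrelated errors the observed covariances equal the true-score covariances, so only the own-variance terms attenuate.
True-score variance = [21.3²·0.62 + 13.3²·0.84] − 254.961 = 429.875 − 254.961 = 174.914.
Reliability = 174.914 / 375.619 = 0.466.

0.466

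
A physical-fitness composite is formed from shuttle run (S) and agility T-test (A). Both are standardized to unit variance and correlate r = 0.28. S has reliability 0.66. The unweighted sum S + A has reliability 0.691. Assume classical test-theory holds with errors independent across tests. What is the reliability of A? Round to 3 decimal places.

Var(S+A) = 2 + 2·0.28 = 2.560.
True-score variance = ρ_S + ρ_A + 2·0.28, so 0.691 = (0.66 + ρ_A + 0.56) / 2.560.
ρ_A = 0.691·2.560 − 0.66 − 0.56 = 0.549.

0.549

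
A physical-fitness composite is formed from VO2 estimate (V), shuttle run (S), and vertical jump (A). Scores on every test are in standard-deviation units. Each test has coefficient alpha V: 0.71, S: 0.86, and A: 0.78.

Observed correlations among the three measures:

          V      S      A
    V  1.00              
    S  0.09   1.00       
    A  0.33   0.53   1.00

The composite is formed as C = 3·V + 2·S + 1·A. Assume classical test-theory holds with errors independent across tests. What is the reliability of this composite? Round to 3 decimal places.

Var(C) = 3² + 2² + 1 + 2·[6·0.09 + 3·0.33 + 2·0.53] = 14 + 5.18 = 19.18.
Because errors are independent across components, Cov(Tᵢ,Tⱼ) = Cov(Xᵢ,Xⱼ); the off-diagonal part of the true-score variance is the same as above.
True-score variance = [3²·0.71 + 2²·0.86 + 0.78] + 5.18 = 10.61 + 5.18 = 15.79.
Reliability = 15.79 / 19.18 = 0.823.

0.823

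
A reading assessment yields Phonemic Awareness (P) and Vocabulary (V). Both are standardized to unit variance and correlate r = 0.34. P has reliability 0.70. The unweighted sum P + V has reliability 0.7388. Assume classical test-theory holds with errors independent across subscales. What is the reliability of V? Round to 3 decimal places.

Var(P+V) = 2 + 2·0.34 = 2.680.
True-score variance = ρ_P + ρ_V + 2·0.34, so 0.7388 = (0.70 + ρ_V + 0.68) / 2.680.
ρ_V = 0.7388·2.680 − 0.70 − 0.68 = 0.600.

0.600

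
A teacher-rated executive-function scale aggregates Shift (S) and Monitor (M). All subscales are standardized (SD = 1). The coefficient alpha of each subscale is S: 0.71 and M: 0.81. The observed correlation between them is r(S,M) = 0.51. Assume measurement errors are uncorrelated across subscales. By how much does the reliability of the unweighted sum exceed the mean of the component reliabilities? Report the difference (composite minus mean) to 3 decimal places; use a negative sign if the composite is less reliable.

Var(sum) = 2 + 1.02 = 3.02; true-score variance = 1.52 + 1.02 = 2.54; composite reliability = 0.8411.
Mean component reliability = 0.7600.
Difference = 0.8411 − 0.7600 = 0.081.

0.081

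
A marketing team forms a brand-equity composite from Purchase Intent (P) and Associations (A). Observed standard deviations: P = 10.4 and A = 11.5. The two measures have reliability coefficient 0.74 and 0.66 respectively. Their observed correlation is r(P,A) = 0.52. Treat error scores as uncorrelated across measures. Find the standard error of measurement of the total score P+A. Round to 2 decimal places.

8.55

Var(total) = 240.41 + 124.384 = 364.794.
True-score variance = 167.323 + 124.384 = 291.707, so reliability = 0.7996.
Error variance = 364.794 − 291.707 = 73.0866; SEM = √73.0866 = 8.55.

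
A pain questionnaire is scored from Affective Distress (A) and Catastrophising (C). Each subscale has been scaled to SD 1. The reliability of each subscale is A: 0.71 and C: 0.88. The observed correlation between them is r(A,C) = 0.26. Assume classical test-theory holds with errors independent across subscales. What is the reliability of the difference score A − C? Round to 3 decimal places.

Var(A−C) = 1 + 1 − 2·0.26 = 2 − 0.52 = 1.48.
With uncorrelated errors the cross-covariances are all true-score covariance, so they carry over unchanged; only the diagonal terms shrink to ρᵢσᵢ².
True-score variance = [0.71 + 0.88] − 0.52 = 1.59 − 0.52 = 1.07.
Reliability = 1.07 / 1.48 = 0.723.

0.723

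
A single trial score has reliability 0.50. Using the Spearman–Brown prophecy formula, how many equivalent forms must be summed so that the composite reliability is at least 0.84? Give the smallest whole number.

k ≥ ρ*(1−ρ₁)/(ρ₁(1−ρ*)) = 0.84·0.50 / (0.50·0.16) = 5.250.
Smallest integer k = 6.

6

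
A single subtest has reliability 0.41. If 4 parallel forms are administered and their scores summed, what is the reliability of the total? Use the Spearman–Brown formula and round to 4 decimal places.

ρ_k = kρ / (1 + (k−1)ρ) = 4·0.41 / (1 + 3·0.41) = 1.640 / 2.230 = 0.7354.

0.7354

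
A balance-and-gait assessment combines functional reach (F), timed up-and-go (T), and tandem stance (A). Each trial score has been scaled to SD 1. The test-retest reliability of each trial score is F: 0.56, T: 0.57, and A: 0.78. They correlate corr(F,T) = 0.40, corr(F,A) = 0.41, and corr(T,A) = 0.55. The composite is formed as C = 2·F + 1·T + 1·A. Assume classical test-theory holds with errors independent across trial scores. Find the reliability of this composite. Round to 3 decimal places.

Var(C) = 2² + 1 + 1 + 2·[2·0.40 + 2·0.41 + 0.55] = 6 + 4.34 = 10.34.
Under uncorrelated errors the observed covariances equal the true-score covariances, so only the own-variance terms attenuate.
True-score variance = [2²·0.56 + 0.57 + 0.78] + 4.34 = 3.59 + 4.34 = 7.93.
Reliability = 7.93 / 10.34 = 0.767.

0.767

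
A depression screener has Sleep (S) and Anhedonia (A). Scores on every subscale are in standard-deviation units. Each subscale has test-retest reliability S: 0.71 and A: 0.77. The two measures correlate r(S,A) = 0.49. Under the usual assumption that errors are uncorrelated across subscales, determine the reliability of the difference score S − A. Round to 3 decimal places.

0.490

Var(S−A) = 1 + 1 − 2·0.49 = 2 − 0.98 = 1.02.
Under uncorrelated errors the observed covariances equal the true-score covariances, so only the own-variance terms attenuate.
True-score variance = [0.71 + 0.77] − 0.98 = 1.48 − 0.98 = 0.5.
Reliability = 0.5 / 1.02 = 0.490.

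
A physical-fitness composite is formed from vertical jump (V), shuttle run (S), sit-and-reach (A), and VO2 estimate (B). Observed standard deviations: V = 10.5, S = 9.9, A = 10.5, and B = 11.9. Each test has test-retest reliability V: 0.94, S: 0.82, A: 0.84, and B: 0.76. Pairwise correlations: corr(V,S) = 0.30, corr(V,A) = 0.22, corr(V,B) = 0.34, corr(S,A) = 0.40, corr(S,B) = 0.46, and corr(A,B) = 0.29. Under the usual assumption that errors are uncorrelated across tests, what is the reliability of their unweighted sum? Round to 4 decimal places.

Var(V+S+A+B) = 10.5² + 9.9² + 10.5² + 11.9² + 2·[10.5·9.9·0.30 + 10.5·10.5·0.22 + 10.5·11.9·0.34 + 9.9·10.5·0.40 + 9.9·11.9·0.46 + 10.5·11.9·0.29] = 460.12 + 459.862 = 919.982.
Under uncorrelated errors the observed covariances equal the true-score covariances, so only the own-variance terms attenuate.
True-score variance = [10.5²·0.94 + 9.9²·0.82 + 10.5²·0.84 + 11.9²·0.76] + 459.862 = 384.237 + 459.862 = 844.099.
Reliability = 844.099 / 919.982 = 0.9175.

0.9175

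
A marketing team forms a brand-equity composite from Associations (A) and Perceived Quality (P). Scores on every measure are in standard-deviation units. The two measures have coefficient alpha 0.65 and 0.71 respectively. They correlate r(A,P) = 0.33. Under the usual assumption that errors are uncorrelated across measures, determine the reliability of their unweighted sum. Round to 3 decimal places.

Var(A+P) = 2 + 2·[0.33] = 2 + 0.66 = 2.66.
Because errors are independent across components, Cov(Tᵢ,Tⱼ) = Cov(Xᵢ,Xⱼ); the off-diagonal part of the true-score variance is the same as above.
True-score variance = [0.65 + 0.71] + 0.66 = 1.36 + 0.66 = 2.02.
Reliability = 2.02 / 2.66 = 0.759.

0.759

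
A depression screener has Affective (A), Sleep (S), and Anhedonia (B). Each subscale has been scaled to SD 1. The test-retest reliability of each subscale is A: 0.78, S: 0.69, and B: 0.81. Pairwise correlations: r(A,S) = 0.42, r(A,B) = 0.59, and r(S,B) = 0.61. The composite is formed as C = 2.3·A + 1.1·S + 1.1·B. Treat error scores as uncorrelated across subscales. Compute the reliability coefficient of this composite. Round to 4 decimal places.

0.8763

Var(C) = 2.3² + 1.1² + 1.1² + 2·[2.53·0.42 + 2.53·0.59 + 1.21·0.61] = 7.71 + 6.5868 = 14.2968.
Because errors are independent across components, Cov(Tᵢ,Tⱼ) = Cov(Xᵢ,Xⱼ); the off-diagonal part of the true-score variance is the same as above.
True-score variance = [2.3²·0.78 + 1.1²·0.69 + 1.1²·0.81] + 6.5868 = 5.9412 + 6.5868 = 12.528.
Reliability = 12.528 / 14.2968 = 0.8763.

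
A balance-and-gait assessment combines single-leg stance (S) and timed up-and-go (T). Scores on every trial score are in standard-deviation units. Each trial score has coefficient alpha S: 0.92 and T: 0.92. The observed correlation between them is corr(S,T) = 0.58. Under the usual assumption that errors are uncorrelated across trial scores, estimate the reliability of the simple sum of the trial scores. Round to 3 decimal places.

Var(S+T) = 2 + 2·[0.58] = 2 + 1.16 = 3.16.
Because errors are independent across components, Cov(Tᵢ,Tⱼ) = Cov(Xᵢ,Xⱼ); the off-diagonal part of the true-score variance is the same as above.
True-score variance = [0.92 + 0.92] + 1.16 = 1.84 + 1.16 = 3.
Reliability = 3 / 3.16 = 0.949.

0.949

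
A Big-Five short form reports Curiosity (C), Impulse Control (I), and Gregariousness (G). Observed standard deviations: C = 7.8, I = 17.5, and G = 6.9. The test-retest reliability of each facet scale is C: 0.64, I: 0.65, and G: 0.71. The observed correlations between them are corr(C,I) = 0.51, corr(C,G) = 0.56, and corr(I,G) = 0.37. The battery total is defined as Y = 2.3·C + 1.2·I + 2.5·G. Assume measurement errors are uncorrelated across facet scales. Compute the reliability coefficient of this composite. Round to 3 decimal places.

Var(Y) = 2.3²·7.8² + 1.2²·17.5² + 2.5²·6.9² + 2·[2.76·7.8·17.5·0.51 + 5.75·7.8·6.9·0.56 + 3·17.5·6.9·0.37] = 1060.41 + 998.941 = 2059.35.
With uncorrelated errors the cross-covariances are all true-score covariance, so they carry over unchanged; only the diagonal terms shrink to ρᵢσᵢ².
True-score variance = [2.3²·7.8²·0.64 + 1.2²·17.5²·0.65 + 2.5²·6.9²·0.71] + 998.941 = 703.899 + 998.941 = 1702.84.
Reliability = 1702.84 / 2059.35 = 0.827.

0.827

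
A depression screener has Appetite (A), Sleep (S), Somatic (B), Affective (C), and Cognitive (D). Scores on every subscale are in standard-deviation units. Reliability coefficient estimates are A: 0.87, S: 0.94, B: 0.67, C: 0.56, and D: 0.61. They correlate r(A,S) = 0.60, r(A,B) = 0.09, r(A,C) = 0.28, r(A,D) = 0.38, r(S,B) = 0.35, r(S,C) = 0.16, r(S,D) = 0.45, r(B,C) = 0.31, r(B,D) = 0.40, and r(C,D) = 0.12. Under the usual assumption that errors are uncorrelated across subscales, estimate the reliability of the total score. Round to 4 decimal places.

0.8803

Var(A+S+B+C+D) = 5 + 2·[0.60 + 0.09 + 0.28 + 0.38 + 0.35 + 0.16 + 0.45 + 0.31 + 0.40 + 0.12] = 5 + 6.28 = 11.28.
With uncorrelated errors the cross-covariances are all true-score covariance, so they carry over unchanged; only the diagonal terms shrink to ρᵢσᵢ².
True-score variance = [0.87 + 0.94 + 0.67 + 0.56 + 0.61] + 6.28 = 3.65 + 6.28 = 9.93.
Reliability = 9.93 / 11.28 = 0.8803.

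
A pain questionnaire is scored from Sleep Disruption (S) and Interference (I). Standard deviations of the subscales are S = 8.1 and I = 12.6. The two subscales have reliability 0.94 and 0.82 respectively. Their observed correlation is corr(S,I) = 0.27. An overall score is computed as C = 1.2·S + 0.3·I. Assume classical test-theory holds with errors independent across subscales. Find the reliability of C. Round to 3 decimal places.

Var(C) = 1.2²·8.1² + 0.3²·12.6² + 2·[0.36·8.1·12.6·0.27] = 108.767 + 19.8405 = 128.607.
With uncorrelated errors the cross-covariances are all true-score covariance, so they carry over unchanged; only the diagonal terms shrink to ρᵢσᵢ².
True-score variance = [1.2²·8.1²·0.94 + 0.3²·12.6²·0.82] + 19.8405 = 100.526 + 19.8405 = 120.367.
Reliability = 120.367 / 128.607 = 0.936.

0.936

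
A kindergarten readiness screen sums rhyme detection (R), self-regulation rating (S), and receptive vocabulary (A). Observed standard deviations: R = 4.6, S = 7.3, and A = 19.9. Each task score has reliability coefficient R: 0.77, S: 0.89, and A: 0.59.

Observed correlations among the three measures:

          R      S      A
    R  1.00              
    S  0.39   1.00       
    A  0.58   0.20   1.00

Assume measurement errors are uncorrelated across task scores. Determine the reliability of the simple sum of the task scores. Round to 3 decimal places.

Var(R+S+A) = 4.6² + 7.3² + 19.9² + 2·[4.6·7.3·0.39 + 4.6·19.9·0.58 + 7.3·19.9·0.20] = 470.46 + 190.487 = 660.947.
Under uncorrelated errors the observed covariances equal the true-score covariances, so only the own-variance terms attenuate.
True-score variance = [4.6²·0.77 + 7.3²·0.89 + 19.9²·0.59] + 190.487 = 297.367 + 190.487 = 487.854.
Reliability = 487.854 / 660.947 = 0.738.

0.738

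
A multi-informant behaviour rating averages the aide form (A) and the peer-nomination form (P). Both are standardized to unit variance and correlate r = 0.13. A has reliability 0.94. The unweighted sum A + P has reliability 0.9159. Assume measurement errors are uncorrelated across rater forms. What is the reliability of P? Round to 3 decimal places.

Var(A+P) = 2 + 2·0.13 = 2.260.
True-score variance = ρ_A + ρ_P + 2·0.13, so 0.9159 = (0.94 + ρ_P + 0.26) / 2.260.
ρ_P = 0.9159·2.260 − 0.94 − 0.26 = 0.870.

0.870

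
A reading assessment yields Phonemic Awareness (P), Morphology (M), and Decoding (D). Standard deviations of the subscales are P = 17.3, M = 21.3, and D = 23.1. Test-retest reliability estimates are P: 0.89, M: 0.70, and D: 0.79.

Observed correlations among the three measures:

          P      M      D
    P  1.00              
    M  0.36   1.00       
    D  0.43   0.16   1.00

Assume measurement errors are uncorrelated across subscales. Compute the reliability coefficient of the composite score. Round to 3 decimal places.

0.863

Var(P+M+D) = 17.3² + 21.3² + 23.1² + 2·[17.3·21.3·0.36 + 17.3·23.1·0.43 + 21.3·23.1·0.16] = 1286.59 + 766.444 = 2053.03.
With uncorrelated errors the cross-covariances are all true-score covariance, so they carry over unchanged; only the diagonal terms shrink to ρᵢσᵢ².
True-score variance = [17.3²·0.89 + 21.3²·0.70 + 23.1²·0.79] + 766.444 = 1005.5 + 766.444 = 1771.95.
Reliability = 1771.95 / 2053.03 = 0.863.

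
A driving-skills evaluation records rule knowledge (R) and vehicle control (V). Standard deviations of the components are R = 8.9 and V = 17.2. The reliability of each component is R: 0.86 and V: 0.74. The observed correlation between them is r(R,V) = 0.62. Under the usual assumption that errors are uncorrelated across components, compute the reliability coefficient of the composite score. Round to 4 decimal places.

0.8442

Var(R+V) = 8.9² + 17.2² + 2·[8.9·17.2·0.62] = 375.05 + 189.819 = 564.869.
With uncorrelated errors the cross-covariances are all true-score covariance, so they carry over unchanged; only the diagonal terms shrink to ρᵢσᵢ².
True-score variance = [8.9²·0.86 + 17.2²·0.74] + 189.819 = 287.042 + 189.819 = 476.861.
Reliability = 476.861 / 564.869 = 0.8442.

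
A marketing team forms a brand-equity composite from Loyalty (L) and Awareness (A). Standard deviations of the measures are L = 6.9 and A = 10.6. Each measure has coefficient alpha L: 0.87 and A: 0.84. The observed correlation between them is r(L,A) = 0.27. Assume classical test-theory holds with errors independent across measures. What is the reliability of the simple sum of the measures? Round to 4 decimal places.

0.8788

Var(L+A) = 6.9² + 10.6² + 2·[6.9·10.6·0.27] = 159.97 + 39.4956 = 199.466.
With uncorrelated errors the cross-covariances are all true-score covariance, so they carry over unchanged; only the diagonal terms shrink to ρᵢσᵢ².
True-score variance = [6.9²·0.87 + 10.6²·0.84] + 39.4956 = 135.803 + 39.4956 = 175.299.
Reliability = 175.299 / 199.466 = 0.8788.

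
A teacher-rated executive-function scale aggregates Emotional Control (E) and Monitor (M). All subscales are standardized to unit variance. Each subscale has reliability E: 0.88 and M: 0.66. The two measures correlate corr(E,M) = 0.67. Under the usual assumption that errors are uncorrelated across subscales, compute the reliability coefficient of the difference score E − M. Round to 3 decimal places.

Var(E−M) = 1 + 1 − 2·0.67 = 2 − 1.34 = 0.66.
Because errors are independent across components, Cov(Tᵢ,Tⱼ) = Cov(Xᵢ,Xⱼ); the off-diagonal part of the true-score variance is the same as above.
True-score variance = [0.88 + 0.66] − 1.34 = 1.54 − 1.34 = 0.2.
Reliability = 0.2 / 0.66 = 0.303.

0.303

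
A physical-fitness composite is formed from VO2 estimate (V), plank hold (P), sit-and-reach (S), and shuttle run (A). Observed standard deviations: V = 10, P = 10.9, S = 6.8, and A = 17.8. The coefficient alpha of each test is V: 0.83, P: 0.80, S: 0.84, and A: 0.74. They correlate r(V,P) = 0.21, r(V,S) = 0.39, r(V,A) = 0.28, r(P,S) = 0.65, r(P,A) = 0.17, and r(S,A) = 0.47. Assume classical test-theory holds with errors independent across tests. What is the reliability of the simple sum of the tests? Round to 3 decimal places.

0.876

Var(V+P+S+A) = 10² + 10.9² + 6.8² + 17.8² + 2·[10·10.9·0.21 + 10·6.8·0.39 + 10·17.8·0.28 + 10.9·6.8·0.65 + 10.9·17.8·0.17 + 6.8·17.8·0.47] = 581.89 + 474.6 = 1056.49.
Under uncorrelated errors the observed covariances equal the true-score covariances, so only the own-variance terms attenuate.
True-score variance = [10²·0.83 + 10.9²·0.80 + 6.8²·0.84 + 17.8²·0.74] + 474.6 = 451.351 + 474.6 = 925.952.
Reliability = 925.952 / 1056.49 = 0.876.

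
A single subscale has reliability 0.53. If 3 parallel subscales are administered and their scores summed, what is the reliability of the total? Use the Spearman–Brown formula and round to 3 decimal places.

ρ_k = kρ / (1 + (k−1)ρ) = 3·0.53 / (1 + 2·0.53) = 1.590 / 2.060 = 0.772.

0.772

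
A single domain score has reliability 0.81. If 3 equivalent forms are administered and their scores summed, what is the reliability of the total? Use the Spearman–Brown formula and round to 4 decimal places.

0.9275

ρ_k = kρ / (1 + (k−1)ρ) = 3·0.81 / (1 + 2·0.81) = 2.430 / 2.620 = 0.9275.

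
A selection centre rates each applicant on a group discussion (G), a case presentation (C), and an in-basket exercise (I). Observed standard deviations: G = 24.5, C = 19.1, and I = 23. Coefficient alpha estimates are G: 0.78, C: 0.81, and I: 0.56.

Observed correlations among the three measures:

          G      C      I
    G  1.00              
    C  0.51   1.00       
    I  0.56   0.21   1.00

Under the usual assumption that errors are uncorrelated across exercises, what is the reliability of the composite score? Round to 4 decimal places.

0.8442

Var(G+C+I) = 24.5² + 19.1² + 23² + 2·[24.5·19.1·0.51 + 24.5·23·0.56 + 19.1·23·0.21] = 1494.06 + 1292.94 = 2786.99.
Because errors are independent across components, Cov(Tᵢ,Tⱼ) = Cov(Xᵢ,Xⱼ); the off-diagonal part of the true-score variance is the same as above.
True-score variance = [24.5²·0.78 + 19.1²·0.81 + 23²·0.56] + 1292.94 = 1059.93 + 1292.94 = 2352.87.
Reliability = 2352.87 / 2786.99 = 0.8442.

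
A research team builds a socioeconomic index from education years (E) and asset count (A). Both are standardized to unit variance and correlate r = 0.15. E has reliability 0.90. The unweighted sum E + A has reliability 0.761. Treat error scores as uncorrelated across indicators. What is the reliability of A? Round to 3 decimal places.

Var(E+A) = 2 + 2·0.15 = 2.300.
True-score variance = ρ_E + ρ_A + 2·0.15, so 0.761 = (0.90 + ρ_A + 0.30) / 2.300.
ρ_A = 0.761·2.300 − 0.90 − 0.30 = 0.550.

0.550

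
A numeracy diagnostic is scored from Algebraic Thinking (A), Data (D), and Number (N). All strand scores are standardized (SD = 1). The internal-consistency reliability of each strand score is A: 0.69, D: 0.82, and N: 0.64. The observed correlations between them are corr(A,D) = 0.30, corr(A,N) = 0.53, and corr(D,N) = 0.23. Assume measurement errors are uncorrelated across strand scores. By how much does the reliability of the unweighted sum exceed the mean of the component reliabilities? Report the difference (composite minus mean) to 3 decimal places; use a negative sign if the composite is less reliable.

0.117

Var(sum) = 3 + 2.12 = 5.12; true-score variance = 2.15 + 2.12 = 4.27; composite reliability = 0.8340.
Mean component reliability = 0.7167.
Difference = 0.8340 − 0.7167 = 0.117.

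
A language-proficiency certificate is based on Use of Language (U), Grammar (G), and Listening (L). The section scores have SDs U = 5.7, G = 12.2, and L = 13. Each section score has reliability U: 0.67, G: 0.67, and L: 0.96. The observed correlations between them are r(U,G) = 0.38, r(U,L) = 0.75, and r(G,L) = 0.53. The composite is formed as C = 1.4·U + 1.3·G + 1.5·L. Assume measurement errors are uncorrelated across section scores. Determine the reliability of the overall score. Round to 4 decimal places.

0.9119

Var(C) = 1.4²·5.7² + 1.3²·12.2² + 1.5²·13² + 2·[1.82·5.7·12.2·0.38 + 2.1·5.7·13·0.75 + 1.95·12.2·13·0.53] = 695.47 + 657.429 = 1352.9.
With uncorrelated errors the cross-covariances are all true-score covariance, so they carry over unchanged; only the diagonal terms shrink to ρᵢσᵢ².
True-score variance = [1.4²·5.7²·0.67 + 1.3²·12.2²·0.67 + 1.5²·13²·0.96] + 657.429 = 576.237 + 657.429 = 1233.67.
Reliability = 1233.67 / 1352.9 = 0.9119.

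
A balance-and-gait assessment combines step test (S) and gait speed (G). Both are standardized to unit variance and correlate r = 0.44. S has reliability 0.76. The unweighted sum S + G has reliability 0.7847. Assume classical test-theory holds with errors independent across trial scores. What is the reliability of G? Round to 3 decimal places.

Var(S+G) = 2 + 2·0.44 = 2.880.
True-score variance = ρ_S + ρ_G + 2·0.44, so 0.7847 = (0.76 + ρ_G + 0.88) / 2.880.
ρ_G = 0.7847·2.880 − 0.76 − 0.88 = 0.620.

0.620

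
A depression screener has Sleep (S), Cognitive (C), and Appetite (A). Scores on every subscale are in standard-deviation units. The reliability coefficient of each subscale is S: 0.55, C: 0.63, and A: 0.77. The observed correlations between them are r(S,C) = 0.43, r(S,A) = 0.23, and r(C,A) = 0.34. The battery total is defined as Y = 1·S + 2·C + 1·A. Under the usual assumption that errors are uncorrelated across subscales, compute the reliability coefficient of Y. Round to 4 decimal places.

Var(Y) = 1 + 2² + 1 + 2·[2·0.43 + 0.23 + 2·0.34] = 6 + 3.54 = 9.54.
Under uncorrelated errors the observed covariances equal the true-score covariances, so only the own-variance terms attenuate.
True-score variance = [0.55 + 2²·0.63 + 0.77] + 3.54 = 3.84 + 3.54 = 7.38.
Reliability = 7.38 / 9.54 = 0.7736.

0.7736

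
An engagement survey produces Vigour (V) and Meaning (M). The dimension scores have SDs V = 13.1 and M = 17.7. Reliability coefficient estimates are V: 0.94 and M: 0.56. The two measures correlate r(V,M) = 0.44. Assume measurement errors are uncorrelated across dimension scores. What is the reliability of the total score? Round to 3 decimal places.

Var(V+M) = 13.1² + 17.7² + 2·[13.1·17.7·0.44] = 484.9 + 204.046 = 688.946.
Under uncorrelated errors the observed covariances equal the true-score covariances, so only the own-variance terms attenuate.
True-score variance = [13.1²·0.94 + 17.7²·0.56] + 204.046 = 336.756 + 204.046 = 540.801.
Reliability = 540.801 / 688.946 = 0.785.

0.785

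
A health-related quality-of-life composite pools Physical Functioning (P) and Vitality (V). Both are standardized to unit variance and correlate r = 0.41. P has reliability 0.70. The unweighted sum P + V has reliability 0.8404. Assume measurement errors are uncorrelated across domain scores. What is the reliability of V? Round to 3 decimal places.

Var(P+V) = 2 + 2·0.41 = 2.820.
True-score variance = ρ_P + ρ_V + 2·0.41, so 0.8404 = (0.70 + ρ_V + 0.82) / 2.820.
ρ_V = 0.8404·2.820 − 0.70 − 0.82 = 0.850.

0.850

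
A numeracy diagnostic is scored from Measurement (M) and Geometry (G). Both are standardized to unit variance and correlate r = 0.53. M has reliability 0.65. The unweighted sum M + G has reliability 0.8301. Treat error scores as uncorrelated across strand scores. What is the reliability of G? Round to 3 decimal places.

Var(M+G) = 2 + 2·0.53 = 3.060.
True-score variance = ρ_M + ρ_G + 2·0.53, so 0.8301 = (0.65 + ρ_G + 1.06) / 3.060.
ρ_G = 0.8301·3.060 − 0.65 − 1.06 = 0.830.

0.830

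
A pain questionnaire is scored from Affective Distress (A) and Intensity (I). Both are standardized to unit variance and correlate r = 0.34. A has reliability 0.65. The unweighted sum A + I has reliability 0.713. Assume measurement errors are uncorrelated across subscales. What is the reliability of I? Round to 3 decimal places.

Var(A+I) = 2 + 2·0.34 = 2.680.
True-score variance = ρ_A + ρ_I + 2·0.34, so 0.713 = (0.65 + ρ_I + 0.68) / 2.680.
ρ_I = 0.713·2.680 − 0.65 − 0.68 = 0.581.

0.581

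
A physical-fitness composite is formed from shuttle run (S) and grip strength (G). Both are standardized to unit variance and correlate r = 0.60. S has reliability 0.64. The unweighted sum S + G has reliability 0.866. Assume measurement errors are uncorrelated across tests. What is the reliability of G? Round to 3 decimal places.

Var(S+G) = 2 + 2·0.60 = 3.200.
True-score variance = ρ_S + ρ_G + 2·0.60, so 0.866 = (0.64 + ρ_G + 1.20) / 3.200.
ρ_G = 0.866·3.200 − 0.64 − 1.20 = 0.931.

0.931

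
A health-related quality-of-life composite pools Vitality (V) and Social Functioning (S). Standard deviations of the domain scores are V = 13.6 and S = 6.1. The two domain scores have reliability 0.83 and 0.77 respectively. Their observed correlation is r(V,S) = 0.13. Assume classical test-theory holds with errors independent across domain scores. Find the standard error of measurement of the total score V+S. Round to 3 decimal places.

6.325

Var(total) = 222.17 + 21.5696 = 243.74.
True-score variance = 182.168 + 21.5696 = 203.738, so reliability = 0.8359.
Error variance = 243.74 − 203.738 = 40.0015; SEM = √40.0015 = 6.325.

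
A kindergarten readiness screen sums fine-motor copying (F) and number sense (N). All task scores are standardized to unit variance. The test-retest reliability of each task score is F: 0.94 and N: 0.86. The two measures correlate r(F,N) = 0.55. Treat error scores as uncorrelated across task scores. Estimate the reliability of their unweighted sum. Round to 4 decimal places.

Var(F+N) = 2 + 2·[0.55] = 2 + 1.1 = 3.1.
Under uncorrelated errors the observed covariances equal the true-score covariances, so only the own-variance terms attenuate.
True-score variance = [0.94 + 0.86] + 1.1 = 1.8 + 1.1 = 2.9.
Reliability = 2.9 / 3.1 = 0.9355.

0.9355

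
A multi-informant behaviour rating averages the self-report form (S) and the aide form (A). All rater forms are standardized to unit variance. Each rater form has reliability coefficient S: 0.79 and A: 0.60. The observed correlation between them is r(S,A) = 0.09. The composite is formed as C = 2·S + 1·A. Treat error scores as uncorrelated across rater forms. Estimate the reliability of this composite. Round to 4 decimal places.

Var(C) = 2² + 1 + 2·[2·0.09] = 5 + 0.36 = 5.36.
Under uncorrelated errors the observed covariances equal the true-score covariances, so only the own-variance terms attenuate.
True-score variance = [2²·0.79 + 0.60] + 0.36 = 3.76 + 0.36 = 4.12.
Reliability = 4.12 / 5.36 = 0.7687.

0.7687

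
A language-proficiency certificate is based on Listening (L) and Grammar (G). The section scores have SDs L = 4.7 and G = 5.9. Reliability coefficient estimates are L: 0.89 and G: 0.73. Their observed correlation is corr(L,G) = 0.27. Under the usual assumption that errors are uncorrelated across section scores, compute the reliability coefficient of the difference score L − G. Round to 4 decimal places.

0.7179

Var(L−G) = 4.7² + 5.9² − 2·4.7·5.9·0.27 = 56.9 − 14.9742 = 41.9258.
Because errors are independent across components, Cov(Tᵢ,Tⱼ) = Cov(Xᵢ,Xⱼ); the off-diagonal part of the true-score variance is the same as above.
True-score variance = [4.7²·0.89 + 5.9²·0.73] − 14.9742 = 45.0714 − 14.9742 = 30.0972.
Reliability = 30.0972 / 41.9258 = 0.7179.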